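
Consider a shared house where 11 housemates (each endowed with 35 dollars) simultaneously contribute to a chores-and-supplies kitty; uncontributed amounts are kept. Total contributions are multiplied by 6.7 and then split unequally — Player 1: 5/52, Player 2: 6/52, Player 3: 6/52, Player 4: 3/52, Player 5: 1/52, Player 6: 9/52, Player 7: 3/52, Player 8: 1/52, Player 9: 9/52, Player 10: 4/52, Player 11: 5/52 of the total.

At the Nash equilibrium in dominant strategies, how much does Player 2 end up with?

For player j, contributing a unit is worthwhile iff 6.7 × (j's share) ≥ 1, i.e. iff j's share is at least 0.1493.
Player 6 and Player 9 clear that bar, contributing 35 each; the remaining 9 contribute 0. Total contributed: 70.
Player 2 keeps 35 and receives 6.7 × 70 × 6/52 = 54.12 from the chores-and-supplies kitty, for a payoff of 89.12.

89.12 dollars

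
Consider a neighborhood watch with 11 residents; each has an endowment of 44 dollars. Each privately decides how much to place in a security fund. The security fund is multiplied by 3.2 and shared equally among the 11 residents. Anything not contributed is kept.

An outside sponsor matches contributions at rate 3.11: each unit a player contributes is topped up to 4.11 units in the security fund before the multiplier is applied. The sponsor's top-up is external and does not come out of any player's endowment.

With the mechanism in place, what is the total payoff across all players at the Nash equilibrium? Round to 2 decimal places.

6365.57 dollars

The effective private return per unit is now 3.2 × 4.11 / 11 = 1.1956 > 1, so every player's dominant strategy flips to full contribution.
At the Nash equilibrium everyone contributes 44. Group total payoff = 3.2 × 4.11 × 484 = 6365.57.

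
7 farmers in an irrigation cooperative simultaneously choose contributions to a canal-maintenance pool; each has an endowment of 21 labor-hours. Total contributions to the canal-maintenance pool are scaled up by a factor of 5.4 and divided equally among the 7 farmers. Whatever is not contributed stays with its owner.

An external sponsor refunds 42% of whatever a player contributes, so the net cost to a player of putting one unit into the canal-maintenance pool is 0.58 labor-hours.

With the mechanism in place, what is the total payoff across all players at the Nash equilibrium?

The effective private return per unit is now (5.4/7) / 0.58 = 1.3300 > 1, so every player's dominant strategy flips to full contribution.
At the Nash equilibrium everyone contributes 21. Group total payoff = 7 × (21 × 0.42 + 5.4 × 21) = 855.54.

855.54 labor-hours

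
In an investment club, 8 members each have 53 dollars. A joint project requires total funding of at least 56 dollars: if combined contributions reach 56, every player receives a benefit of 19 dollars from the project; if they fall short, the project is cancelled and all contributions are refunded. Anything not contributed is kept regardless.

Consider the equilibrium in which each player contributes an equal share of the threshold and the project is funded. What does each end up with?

Equal share of the threshold: 56/8 = 7.
At this profile no one gains by cutting their contribution: any cut drops the total below 56, the project is cancelled, contributions are refunded, and the deviator ends with 53, which is less than 53 − 7 + 19 = 65. Contributing more than 7 just wastes the excess. So contributing exactly 7 is a best response.
Each player's payoff: 53 − 7 + 19 = 65.

65 dollars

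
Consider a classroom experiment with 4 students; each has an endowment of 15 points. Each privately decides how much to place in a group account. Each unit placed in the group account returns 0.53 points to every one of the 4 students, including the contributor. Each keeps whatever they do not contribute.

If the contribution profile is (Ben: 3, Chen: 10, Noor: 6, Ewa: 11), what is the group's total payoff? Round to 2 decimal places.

93.60 points

Total contributed: 3 + 10 + 6 + 11 = 30; total kept: 4 × 15 − 30 = 30.
The group account pays out 0.53 × 4 × 30 = 63.60 in aggregate.
Group total = 30 + 63.60 = 93.60.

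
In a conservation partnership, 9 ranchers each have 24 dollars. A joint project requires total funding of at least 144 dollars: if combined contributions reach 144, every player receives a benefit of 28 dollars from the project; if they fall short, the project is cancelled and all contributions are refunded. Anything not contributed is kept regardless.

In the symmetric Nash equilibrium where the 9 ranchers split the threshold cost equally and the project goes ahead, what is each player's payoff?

Equal share of the threshold: 144/9 = 16.
At this profile no one gains by cutting their contribution: any cut drops the total below 144, the project is cancelled, contributions are refunded, and the deviator ends with 24, which is less than 24 − 16 + 28 = 36. Contributing more than 16 just wastes the excess. So contributing exactly 16 is a best response.
Each player's payoff: 24 − 16 + 28 = 36.

36 dollars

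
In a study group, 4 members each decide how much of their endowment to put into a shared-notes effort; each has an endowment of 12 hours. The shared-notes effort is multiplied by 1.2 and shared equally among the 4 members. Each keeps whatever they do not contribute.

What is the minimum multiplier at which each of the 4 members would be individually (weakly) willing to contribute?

4

A contributed unit returns (multiplier)/4 to its contributor.
This reaches 1 exactly when the multiplier is 4.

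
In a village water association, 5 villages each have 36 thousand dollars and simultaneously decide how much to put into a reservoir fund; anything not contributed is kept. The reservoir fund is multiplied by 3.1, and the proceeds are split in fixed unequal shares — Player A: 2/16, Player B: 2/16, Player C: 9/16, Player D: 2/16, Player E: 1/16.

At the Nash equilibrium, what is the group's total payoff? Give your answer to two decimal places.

255.60 thousand dollars

A player with share s gets back 3.1·s per unit contributed, so full contribution is dominant for anyone with s > 1/3.1 = 0.3226 and zero contribution is dominant for anyone below.
Only Player C (9/16) clears that bar, contributing 36; the remaining 4 contribute 0. Total contributed: 36.
The reservoir fund pays out 3.1 × 36 = 111.60 in total (split across the unequal shares, but the aggregate is all that matters for the group sum).
The 4 free-riders keep 36 each, adding 144. Group total = 144 + 111.60 = 255.60.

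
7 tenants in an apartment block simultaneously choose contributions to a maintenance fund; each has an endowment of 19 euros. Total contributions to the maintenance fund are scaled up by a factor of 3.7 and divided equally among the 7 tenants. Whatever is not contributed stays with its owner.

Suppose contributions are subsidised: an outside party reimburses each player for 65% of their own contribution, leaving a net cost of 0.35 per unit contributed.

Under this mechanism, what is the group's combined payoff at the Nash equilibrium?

Under the mechanism each unit contributed yields (3.7/7) / 0.35 = 1.5102 back to its contributor per unit of net cost, which exceeds 1, making full contribution the dominant choice for everyone.
At the Nash equilibrium everyone contributes 19. Group total payoff = 7 × (19 × 0.65 + 3.7 × 19) = 578.55.

578.55 euros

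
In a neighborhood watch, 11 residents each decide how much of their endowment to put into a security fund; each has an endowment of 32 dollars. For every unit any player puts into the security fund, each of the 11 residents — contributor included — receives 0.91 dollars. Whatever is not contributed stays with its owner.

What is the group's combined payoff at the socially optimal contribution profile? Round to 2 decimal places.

Each contributed unit returns 10.010 to the group as a whole (0.91 to each of 11 players), which exceeds 1, so the social optimum is full contribution: group total = 10.010 × 352 = 3523.52.

3523.52 dollars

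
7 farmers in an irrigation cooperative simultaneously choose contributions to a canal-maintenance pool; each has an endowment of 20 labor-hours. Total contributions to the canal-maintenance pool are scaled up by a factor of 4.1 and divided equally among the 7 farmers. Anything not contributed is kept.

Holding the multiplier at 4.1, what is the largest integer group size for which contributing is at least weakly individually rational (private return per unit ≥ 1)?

Private return per unit is 4.1/(group size), which is ≥ 1 whenever the group size is ≤ 4.1.
The largest such integer is 4.

4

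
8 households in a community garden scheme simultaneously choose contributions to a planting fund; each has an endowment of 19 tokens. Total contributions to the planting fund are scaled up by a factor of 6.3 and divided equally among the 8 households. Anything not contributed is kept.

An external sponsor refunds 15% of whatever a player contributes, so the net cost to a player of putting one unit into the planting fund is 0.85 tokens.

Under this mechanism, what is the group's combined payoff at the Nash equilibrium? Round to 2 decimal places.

Even with the mechanism, each unit contributed returns only (6.3/8) / 0.85 = 0.9265 per unit of net cost, so contributing nothing is still dominant.
Everyone keeps their endowment and the group total is 8 × 19 = 152.

152.00 tokens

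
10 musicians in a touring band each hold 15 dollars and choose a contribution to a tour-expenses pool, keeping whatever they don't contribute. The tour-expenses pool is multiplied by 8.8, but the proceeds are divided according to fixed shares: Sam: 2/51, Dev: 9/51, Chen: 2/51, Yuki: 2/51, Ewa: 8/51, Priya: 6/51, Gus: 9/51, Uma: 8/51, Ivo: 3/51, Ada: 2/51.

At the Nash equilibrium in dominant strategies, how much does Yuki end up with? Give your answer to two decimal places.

A player with share s gets back 8.8·s per unit contributed, so full contribution is dominant for anyone with s > 1/8.8 = 0.1136 and zero contribution is dominant for anyone below.
Dev, Ewa, Priya, Gus and Uma are above the threshold, contributing 15 each; the remaining 5 contribute 0. Total contributed: 75.
Yuki keeps 15 and receives 8.8 × 75 × 2/51 = 25.88 from the tour-expenses pool, for a payoff of 40.88.

40.88 dollars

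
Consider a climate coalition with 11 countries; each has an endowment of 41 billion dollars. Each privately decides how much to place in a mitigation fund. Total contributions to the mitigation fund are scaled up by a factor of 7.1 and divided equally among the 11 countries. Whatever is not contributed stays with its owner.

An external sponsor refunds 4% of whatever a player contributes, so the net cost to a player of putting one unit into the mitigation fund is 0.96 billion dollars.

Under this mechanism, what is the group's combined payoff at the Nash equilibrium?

With the mechanism, a contributed unit returns (7.1/11) / 0.96 = 0.6723 per unit of net cost — still below 1 — so contributing 0 remains dominant for every player.
At the Nash equilibrium no one contributes; group total payoff = 11 × 41 = 451.

451.00 billion dollars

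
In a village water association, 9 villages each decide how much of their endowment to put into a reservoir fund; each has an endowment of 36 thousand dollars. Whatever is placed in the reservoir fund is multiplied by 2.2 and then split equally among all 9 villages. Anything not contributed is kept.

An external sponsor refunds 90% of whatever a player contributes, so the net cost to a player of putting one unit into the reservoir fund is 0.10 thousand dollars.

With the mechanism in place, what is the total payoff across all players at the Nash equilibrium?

1004.40 thousand dollars

With the mechanism, a contributed unit returns (2.2/9) / 0.10 = 2.4444 per unit of net cost to the contributor — now above 1 — so contributing fully is weakly dominant for every player.
So the Nash equilibrium is full contribution by all 9; the group earns 9 × (36 × 0.90 + 2.2 × 36) = 1004.40.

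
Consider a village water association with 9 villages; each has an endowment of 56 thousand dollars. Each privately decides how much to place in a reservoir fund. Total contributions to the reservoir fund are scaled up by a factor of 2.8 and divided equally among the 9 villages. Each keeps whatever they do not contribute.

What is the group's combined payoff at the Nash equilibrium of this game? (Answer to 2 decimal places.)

Each contributed unit returns 2.8/9 = 0.3111 to its contributor — below 1 — so contributing 0 is dominant for every player. At the Nash equilibrium everyone keeps their 56, and the group total is 9 × 56 = 504.

504.00 thousand dollars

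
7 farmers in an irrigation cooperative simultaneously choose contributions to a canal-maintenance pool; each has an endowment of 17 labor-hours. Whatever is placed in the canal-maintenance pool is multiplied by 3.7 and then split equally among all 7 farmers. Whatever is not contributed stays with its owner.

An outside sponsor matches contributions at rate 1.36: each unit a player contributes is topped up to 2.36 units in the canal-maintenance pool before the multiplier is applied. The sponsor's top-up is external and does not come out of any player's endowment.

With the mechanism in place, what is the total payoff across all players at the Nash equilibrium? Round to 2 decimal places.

The effective private return per unit is now 3.7 × 2.36 / 7 = 1.2474 > 1, so every player's dominant strategy flips to full contribution.
At the Nash equilibrium everyone contributes 17. Group total payoff = 3.7 × 2.36 × 119 = 1039.11.

1039.11 labor-hours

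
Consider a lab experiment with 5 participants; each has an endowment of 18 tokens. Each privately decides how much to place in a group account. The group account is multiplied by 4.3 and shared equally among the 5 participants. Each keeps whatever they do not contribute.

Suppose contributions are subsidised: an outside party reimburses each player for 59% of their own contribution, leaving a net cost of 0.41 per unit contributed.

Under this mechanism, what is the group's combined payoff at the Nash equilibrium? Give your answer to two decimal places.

440.10 tokens

With the mechanism, a contributed unit returns (4.3/5) / 0.41 = 2.0976 per unit of net cost to the contributor — now above 1 — so contributing fully is weakly dominant for every player.
So the Nash equilibrium is full contribution by all 5; the group earns 5 × (18 × 0.59 + 4.3 × 18) = 440.10.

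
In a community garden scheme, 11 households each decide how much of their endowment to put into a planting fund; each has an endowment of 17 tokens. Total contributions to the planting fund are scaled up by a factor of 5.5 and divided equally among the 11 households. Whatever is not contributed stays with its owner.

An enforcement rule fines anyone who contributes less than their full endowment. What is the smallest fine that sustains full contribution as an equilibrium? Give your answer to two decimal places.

Given the others contribute fully, the best deviation is to contribute 0 (any partial contribution still incurs the fine and gives up units whose private return 0.5000 is below 1).
Deviating from 17 to 0 saves 17 tokens but forfeits the deviator's share of the drop in the planting fund: 5.5/11 × 17 = 8.50.
So the deviation gain is 17 − 8.50 = 8.50, and the fine must be at least 8.50 tokens to wipe it out.

8.50 tokens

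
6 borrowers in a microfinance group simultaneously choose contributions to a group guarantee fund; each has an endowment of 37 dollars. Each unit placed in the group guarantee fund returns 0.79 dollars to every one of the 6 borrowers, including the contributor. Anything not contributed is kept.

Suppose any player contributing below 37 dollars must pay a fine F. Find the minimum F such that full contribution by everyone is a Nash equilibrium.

7.77 dollars

Given the others contribute fully, the best deviation is to contribute 0 (any partial contribution still incurs the fine and gives up units whose private return 0.79 is below 1).
Deviating from 37 to 0 saves 37 dollars but forfeits the deviator's share of the drop in the group guarantee fund: 0.79 × 37 = 29.23.
So the deviation gain is 37 − 29.23 = 7.77, and the fine must be at least 7.77 dollars to wipe it out.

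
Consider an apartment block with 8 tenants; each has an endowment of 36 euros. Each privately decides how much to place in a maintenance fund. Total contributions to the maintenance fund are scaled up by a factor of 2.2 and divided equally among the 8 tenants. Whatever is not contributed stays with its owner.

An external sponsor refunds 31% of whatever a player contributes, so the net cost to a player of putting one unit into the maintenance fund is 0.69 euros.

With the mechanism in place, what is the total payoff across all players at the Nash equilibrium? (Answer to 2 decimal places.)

288.00 euros

Even with the mechanism, each unit contributed returns only (2.2/8) / 0.69 = 0.3986 per unit of net cost, so contributing nothing is still dominant.
Everyone keeps their endowment and the group total is 8 × 36 = 288.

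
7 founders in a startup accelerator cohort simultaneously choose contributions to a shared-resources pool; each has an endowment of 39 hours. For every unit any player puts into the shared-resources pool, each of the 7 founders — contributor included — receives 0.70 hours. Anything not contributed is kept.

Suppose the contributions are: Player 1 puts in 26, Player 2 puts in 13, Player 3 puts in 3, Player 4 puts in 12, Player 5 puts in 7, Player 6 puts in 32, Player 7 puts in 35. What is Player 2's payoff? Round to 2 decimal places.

Total contributed: 26 + 13 + 3 + 12 + 7 + 32 + 35 = 128.
Each receives 0.70 × 128 = 89.60 from the shared-resources pool.
Player 2 keeps 39 − 13 = 26, so Player 2's payoff is 26 + 89.60 = 115.60.

115.60 hours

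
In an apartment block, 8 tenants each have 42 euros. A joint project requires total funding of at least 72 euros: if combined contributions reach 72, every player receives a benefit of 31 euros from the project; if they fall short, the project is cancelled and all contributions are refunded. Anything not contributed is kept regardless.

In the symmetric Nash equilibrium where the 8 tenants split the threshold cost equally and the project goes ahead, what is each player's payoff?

Equal share of the threshold: 72/8 = 9.
At this profile no one gains by cutting their contribution: any cut drops the total below 72, the project is cancelled, contributions are refunded, and the deviator ends with 42, which is less than 42 − 9 + 31 = 64. Contributing more than 9 just wastes the excess. So contributing exactly 9 is a best response.
Each player's payoff: 42 − 9 + 31 = 64.

64 euros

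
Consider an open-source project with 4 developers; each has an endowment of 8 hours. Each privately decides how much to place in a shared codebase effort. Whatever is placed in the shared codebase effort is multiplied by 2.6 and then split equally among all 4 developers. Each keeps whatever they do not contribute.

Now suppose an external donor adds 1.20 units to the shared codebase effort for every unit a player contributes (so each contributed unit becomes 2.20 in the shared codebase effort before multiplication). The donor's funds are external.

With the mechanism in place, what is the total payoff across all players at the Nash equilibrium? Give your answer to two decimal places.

With the mechanism, a contributed unit returns 2.6 × 2.20 / 4 = 1.4300 per unit of net cost to the contributor — now above 1 — so contributing fully is weakly dominant for every player.
So the Nash equilibrium is full contribution by all 4; the group earns 2.6 × 2.20 × 32 = 183.04.

183.04 hours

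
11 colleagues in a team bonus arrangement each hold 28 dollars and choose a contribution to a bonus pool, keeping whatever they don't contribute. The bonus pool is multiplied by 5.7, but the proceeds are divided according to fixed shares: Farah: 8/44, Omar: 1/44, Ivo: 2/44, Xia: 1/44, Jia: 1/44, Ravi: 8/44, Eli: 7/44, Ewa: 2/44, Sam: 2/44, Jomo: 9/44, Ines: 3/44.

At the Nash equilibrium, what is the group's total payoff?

702.80 dollars

A player with share s gets back 5.7·s per unit contributed, so full contribution is dominant for anyone with s > 1/5.7 = 0.1754 and zero contribution is dominant for anyone below.
Farah, Ravi and Jomo clear that bar, contributing 28 each; the remaining 8 contribute 0. Total contributed: 84.
The bonus pool pays out 5.7 × 84 = 478.80 in total (split across the unequal shares, but the aggregate is all that matters for the group sum).
The 8 free-riders keep 28 each, adding 224. Group total = 224 + 478.80 = 702.80.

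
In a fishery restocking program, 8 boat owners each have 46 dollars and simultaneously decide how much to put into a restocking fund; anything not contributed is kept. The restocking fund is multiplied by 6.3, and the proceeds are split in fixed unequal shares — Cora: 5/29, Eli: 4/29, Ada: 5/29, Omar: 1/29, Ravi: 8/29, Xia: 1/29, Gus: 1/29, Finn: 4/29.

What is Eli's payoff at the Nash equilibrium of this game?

165.92 dollars

Player j's private return per contributed unit is 6.3 × (j's share). Contributing is weakly dominant for j when that share is at least 1/6.3 = 0.1587, and contributing 0 is dominant otherwise.
Cora, Ada and Ravi are above the threshold, contributing 46 each; the remaining 5 contribute 0. Total contributed: 138.
Eli keeps 46 and receives 6.3 × 138 × 4/29 = 119.92 from the restocking fund, for a payoff of 165.92.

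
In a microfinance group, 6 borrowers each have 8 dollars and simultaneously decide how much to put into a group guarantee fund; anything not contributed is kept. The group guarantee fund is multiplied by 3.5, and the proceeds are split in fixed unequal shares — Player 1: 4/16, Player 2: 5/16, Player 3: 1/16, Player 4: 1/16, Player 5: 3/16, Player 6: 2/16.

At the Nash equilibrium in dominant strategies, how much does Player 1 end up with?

Each unit j contributes comes back to j as 3.5 × (j's share), so j prefers to contribute only if that share exceeds 1/3.5 = 0.2857; otherwise keeping the unit dominates.
The only share above 0.2857 is Player 2's 5/16, contributing 8; the remaining 5 contribute 0. Total contributed: 8.
Player 1 keeps 8 and receives 3.5 × 8 × 4/16 = 7.00 from the group guarantee fund, for a payoff of 15.00.

15.00 dollars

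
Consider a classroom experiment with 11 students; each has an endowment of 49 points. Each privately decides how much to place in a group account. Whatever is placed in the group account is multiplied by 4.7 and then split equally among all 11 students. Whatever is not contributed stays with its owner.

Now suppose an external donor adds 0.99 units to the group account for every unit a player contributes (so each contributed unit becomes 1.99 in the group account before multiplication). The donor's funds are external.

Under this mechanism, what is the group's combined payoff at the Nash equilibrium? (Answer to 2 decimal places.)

539.00 points

The effective private return is 4.7 × 1.99 / 11 = 0.8503, which is still under 1, so the mechanism doesn't change anyone's dominant strategy: zero contribution.
At the Nash equilibrium no one contributes; group total payoff = 11 × 49 = 539.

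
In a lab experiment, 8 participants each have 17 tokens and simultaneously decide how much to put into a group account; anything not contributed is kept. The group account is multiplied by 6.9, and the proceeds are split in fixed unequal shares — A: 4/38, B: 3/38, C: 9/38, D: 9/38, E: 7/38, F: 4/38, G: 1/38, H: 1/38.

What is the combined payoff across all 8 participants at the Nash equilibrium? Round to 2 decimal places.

Each unit j contributes comes back to j as 6.9 × (j's share), so j prefers to contribute only if that share exceeds 1/6.9 = 0.1449; otherwise keeping the unit dominates.
C, D and E clear that bar, contributing 17 each; the remaining 5 contribute 0. Total contributed: 51.
The group account pays out 6.9 × 51 = 351.90 in total (split across the unequal shares, but the aggregate is all that matters for the group sum).
The 5 free-riders keep 17 each, adding 85. Group total = 85 + 351.90 = 436.90.

436.90 tokens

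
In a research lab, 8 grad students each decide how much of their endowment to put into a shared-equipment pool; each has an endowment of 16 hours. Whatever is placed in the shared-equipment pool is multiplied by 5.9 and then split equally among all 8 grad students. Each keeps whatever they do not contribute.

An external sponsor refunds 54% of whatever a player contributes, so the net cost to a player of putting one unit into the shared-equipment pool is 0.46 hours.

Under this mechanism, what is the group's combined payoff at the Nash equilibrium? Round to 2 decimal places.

824.32 hours

With the mechanism, a contributed unit returns (5.9/8) / 0.46 = 1.6033 per unit of net cost to the contributor — now above 1 — so contributing fully is weakly dominant for every player.
So the Nash equilibrium is full contribution by all 8; the group earns 8 × (16 × 0.54 + 5.9 × 16) = 824.32.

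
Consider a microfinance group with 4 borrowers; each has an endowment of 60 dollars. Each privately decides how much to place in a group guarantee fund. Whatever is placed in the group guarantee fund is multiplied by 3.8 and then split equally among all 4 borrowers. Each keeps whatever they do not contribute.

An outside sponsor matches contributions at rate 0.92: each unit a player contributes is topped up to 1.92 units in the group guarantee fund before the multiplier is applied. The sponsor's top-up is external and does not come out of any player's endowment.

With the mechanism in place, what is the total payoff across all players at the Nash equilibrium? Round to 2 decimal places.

Under the mechanism each unit contributed yields 3.8 × 1.92 / 4 = 1.8240 back to its contributor per unit of net cost, which exceeds 1, making full contribution the dominant choice for everyone.
So the Nash equilibrium is full contribution by all 4; the group earns 3.8 × 1.92 × 240 = 1751.04.

1751.04 dollars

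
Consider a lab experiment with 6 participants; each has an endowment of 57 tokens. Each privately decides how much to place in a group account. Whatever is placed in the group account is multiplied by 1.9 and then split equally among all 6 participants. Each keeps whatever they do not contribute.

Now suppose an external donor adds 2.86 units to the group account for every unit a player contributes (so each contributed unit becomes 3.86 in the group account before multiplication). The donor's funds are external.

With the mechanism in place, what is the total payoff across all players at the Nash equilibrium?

With the mechanism, a contributed unit returns 1.9 × 3.86 / 6 = 1.2223 per unit of net cost to the contributor — now above 1 — so contributing fully is weakly dominant for every player.
So the Nash equilibrium is full contribution by all 6; the group earns 1.9 × 3.86 × 342 = 2508.23.

2508.23 tokens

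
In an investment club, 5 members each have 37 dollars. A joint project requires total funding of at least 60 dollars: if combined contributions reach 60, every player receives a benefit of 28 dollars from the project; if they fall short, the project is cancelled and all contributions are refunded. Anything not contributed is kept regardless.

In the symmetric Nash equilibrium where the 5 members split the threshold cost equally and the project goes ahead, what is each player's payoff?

53 dollars

Equal share of the threshold: 60/5 = 12.
At this profile no one gains by cutting their contribution: any cut drops the total below 60, the project is cancelled, contributions are refunded, and the deviator ends with 37, which is less than 37 − 12 + 28 = 53. Contributing more than 12 just wastes the excess. So contributing exactly 12 is a best response.
Each player's payoff: 37 − 12 + 28 = 53.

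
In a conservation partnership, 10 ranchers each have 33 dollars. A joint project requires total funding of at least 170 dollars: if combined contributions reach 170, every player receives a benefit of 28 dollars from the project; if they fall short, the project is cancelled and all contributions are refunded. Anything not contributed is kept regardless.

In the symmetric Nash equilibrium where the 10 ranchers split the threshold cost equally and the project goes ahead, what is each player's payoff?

Equal share of the threshold: 170/10 = 17.
At this profile no one gains by cutting their contribution: any cut drops the total below 170, the project is cancelled, contributions are refunded, and the deviator ends with 33, which is less than 33 − 17 + 28 = 44. Contributing more than 17 just wastes the excess. So contributing exactly 17 is a best response.
Each player's payoff: 33 − 17 + 28 = 44.

44 dollars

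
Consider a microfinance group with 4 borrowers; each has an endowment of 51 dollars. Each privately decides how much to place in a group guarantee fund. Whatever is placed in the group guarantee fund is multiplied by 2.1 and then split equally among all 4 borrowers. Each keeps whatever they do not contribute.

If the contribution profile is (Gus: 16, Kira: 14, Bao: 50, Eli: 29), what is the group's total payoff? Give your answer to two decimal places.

Total contributed: 16 + 14 + 50 + 29 = 109; total kept: 4 × 51 − 109 = 95.
The group guarantee fund pays out 2.1 × 109 = 228.90 in aggregate.
Group total = 95 + 228.90 = 323.90.

323.90 dollars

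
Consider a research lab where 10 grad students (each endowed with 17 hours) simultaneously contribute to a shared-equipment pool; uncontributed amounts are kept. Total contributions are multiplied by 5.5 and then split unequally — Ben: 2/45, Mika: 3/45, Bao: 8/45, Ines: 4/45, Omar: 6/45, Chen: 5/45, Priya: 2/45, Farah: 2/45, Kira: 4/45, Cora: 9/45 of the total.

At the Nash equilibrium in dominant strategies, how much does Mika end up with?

23.23 hours

For player j, contributing a unit is worthwhile iff 5.5 × (j's share) ≥ 1, i.e. iff j's share is at least 0.1818.
Cora alone (share 9/45) is above the threshold, contributing 17; the remaining 9 contribute 0. Total contributed: 17.
Mika keeps 17 and receives 5.5 × 17 × 3/45 = 6.23 from the shared-equipment pool, for a payoff of 23.23.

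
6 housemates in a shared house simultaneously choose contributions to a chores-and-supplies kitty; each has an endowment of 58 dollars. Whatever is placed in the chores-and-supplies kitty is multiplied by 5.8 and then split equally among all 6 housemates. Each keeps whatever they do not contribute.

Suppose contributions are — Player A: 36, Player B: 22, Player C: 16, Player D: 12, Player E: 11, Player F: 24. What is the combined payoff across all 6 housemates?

Total contributed: 36 + 22 + 16 + 12 + 11 + 24 = 121; total kept: 6 × 58 − 121 = 227.
The chores-and-supplies kitty pays out 5.8 × 121 = 701.80 in aggregate.
Group total = 227 + 701.80 = 928.80.

928.80 dollars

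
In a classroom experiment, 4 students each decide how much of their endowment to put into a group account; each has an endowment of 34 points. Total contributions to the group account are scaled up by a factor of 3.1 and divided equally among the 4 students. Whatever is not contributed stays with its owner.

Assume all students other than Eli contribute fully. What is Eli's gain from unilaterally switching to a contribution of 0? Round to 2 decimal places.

7.65 points

Switching from a contribution of 34 to 0 lets Eli keep an extra 34 points, but lowers the group account by 34, which costs Eli their own share of that drop: 3.1/4 × 34 = 26.35.
Net gain = 34 − 26.35 = 7.65. The private return per contributed unit (0.7750) is below 1, so free-riding is indeed the best response regardless of what the others do.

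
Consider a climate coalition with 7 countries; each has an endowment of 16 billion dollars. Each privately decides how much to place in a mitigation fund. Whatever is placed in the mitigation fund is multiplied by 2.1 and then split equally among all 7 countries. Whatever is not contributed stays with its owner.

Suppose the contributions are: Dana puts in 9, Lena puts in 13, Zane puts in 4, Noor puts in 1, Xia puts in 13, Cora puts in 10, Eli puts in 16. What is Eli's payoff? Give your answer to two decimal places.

Total contributed: 9 + 13 + 4 + 1 + 13 + 10 + 16 = 66.
Each receives 2.1 × 66 / 7 = 19.80 from the mitigation fund.
Eli keeps 16 − 16 = 0, so Eli's payoff is 0 + 19.80 = 19.80.

19.80 billion dollars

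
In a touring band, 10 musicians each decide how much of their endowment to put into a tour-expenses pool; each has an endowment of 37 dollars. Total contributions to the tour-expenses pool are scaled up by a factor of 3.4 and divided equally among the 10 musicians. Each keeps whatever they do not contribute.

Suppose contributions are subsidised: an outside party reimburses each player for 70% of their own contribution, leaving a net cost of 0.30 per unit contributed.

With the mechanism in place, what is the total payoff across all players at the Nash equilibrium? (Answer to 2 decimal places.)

Under the mechanism each unit contributed yields (3.4/10) / 0.30 = 1.1333 back to its contributor per unit of net cost, which exceeds 1, making full contribution the dominant choice for everyone.
So the Nash equilibrium is full contribution by all 10; the group earns 10 × (37 × 0.70 + 3.4 × 37) = 1517.00.

1517.00 dollars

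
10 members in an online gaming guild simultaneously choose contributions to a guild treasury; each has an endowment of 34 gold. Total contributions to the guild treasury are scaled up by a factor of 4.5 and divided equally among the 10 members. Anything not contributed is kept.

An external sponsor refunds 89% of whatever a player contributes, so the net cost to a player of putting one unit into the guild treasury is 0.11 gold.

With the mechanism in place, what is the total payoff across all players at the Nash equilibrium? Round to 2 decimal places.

1832.60 gold

Under the mechanism each unit contributed yields (4.5/10) / 0.11 = 4.0909 back to its contributor per unit of net cost, which exceeds 1, making full contribution the dominant choice for everyone.
So the Nash equilibrium is full contribution by all 10; the group earns 10 × (34 × 0.89 + 4.5 × 34) = 1832.60.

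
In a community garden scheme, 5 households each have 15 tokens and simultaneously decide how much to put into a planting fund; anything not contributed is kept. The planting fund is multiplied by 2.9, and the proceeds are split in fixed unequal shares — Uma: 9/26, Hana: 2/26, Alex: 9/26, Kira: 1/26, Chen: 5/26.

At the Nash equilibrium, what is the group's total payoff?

For player j, contributing a unit is worthwhile iff 2.9 × (j's share) ≥ 1, i.e. iff j's share is at least 0.3448.
Uma and Alex are above the threshold, contributing 15 each; the remaining 3 contribute 0. Total contributed: 30.
The planting fund pays out 2.9 × 30 = 87.00 in total (split across the unequal shares, but the aggregate is all that matters for the group sum).
The 3 free-riders keep 15 each, adding 45. Group total = 45 + 87.00 = 132.00.

132.00 tokens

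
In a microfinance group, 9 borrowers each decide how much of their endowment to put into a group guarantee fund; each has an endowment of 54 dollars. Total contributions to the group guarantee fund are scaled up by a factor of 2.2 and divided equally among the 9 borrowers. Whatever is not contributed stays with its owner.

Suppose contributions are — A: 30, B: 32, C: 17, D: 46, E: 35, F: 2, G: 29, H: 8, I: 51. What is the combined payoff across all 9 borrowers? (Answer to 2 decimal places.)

Total contributed: 30 + 32 + 17 + 46 + 35 + 2 + 29 + 8 + 51 = 250; total kept: 9 × 54 − 250 = 236.
The group guarantee fund pays out 2.2 × 250 = 550.00 in aggregate.
Group total = 236 + 550.00 = 786.00.

786.00 dollars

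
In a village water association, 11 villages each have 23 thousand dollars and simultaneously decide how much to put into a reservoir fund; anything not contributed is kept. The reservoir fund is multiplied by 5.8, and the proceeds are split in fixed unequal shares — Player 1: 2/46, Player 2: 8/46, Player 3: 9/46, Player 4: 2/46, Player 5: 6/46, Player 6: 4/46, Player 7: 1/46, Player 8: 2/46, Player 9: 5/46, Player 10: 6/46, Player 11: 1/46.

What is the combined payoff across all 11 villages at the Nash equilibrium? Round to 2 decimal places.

Player j's private return per contributed unit is 5.8 × (j's share). Contributing is weakly dominant for j when that share is at least 1/5.8 = 0.1724, and contributing 0 is dominant otherwise.
The shares above 0.1724 belong to Player 2 and Player 3, contributing 23 each; the remaining 9 contribute 0. Total contributed: 46.
The reservoir fund pays out 5.8 × 46 = 266.80 in total (split across the unequal shares, but the aggregate is all that matters for the group sum).
The 9 free-riders keep 23 each, adding 207. Group total = 207 + 266.80 = 473.80.

473.80 thousand dollars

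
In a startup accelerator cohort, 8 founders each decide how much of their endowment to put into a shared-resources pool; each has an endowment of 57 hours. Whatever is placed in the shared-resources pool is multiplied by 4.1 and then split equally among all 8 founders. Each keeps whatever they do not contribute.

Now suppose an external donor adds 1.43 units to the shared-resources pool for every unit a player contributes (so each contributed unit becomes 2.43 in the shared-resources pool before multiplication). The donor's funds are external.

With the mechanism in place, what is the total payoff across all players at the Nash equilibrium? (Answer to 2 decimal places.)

The effective private return per unit is now 4.1 × 2.43 / 8 = 1.2454 > 1, so every player's dominant strategy flips to full contribution.
At the Nash equilibrium everyone contributes 57. Group total payoff = 4.1 × 2.43 × 456 = 4543.13.

4543.13 hours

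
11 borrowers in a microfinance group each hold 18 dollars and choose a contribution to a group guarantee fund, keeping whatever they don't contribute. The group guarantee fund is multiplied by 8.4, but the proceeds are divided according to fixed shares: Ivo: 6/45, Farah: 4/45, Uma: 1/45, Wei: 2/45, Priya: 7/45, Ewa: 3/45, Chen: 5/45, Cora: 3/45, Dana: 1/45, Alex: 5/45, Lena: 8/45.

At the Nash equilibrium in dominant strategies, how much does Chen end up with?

68.40 dollars

Each unit j contributes comes back to j as 8.4 × (j's share), so j prefers to contribute only if that share exceeds 1/8.4 = 0.1190; otherwise keeping the unit dominates.
The shares above 0.1190 belong to Ivo, Priya and Lena, contributing 18 each; the remaining 8 contribute 0. Total contributed: 54.
Chen keeps 18 and receives 8.4 × 54 × 5/45 = 50.40 from the group guarantee fund, for a payoff of 68.40.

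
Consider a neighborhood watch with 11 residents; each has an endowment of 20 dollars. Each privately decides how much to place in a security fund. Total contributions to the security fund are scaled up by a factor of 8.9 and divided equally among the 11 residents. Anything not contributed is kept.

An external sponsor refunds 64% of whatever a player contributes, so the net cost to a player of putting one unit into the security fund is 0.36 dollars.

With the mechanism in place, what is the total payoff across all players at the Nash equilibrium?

Under the mechanism each unit contributed yields (8.9/11) / 0.36 = 2.2475 back to its contributor per unit of net cost, which exceeds 1, making full contribution the dominant choice for everyone.
At the Nash equilibrium everyone contributes 20. Group total payoff = 11 × (20 × 0.64 + 8.9 × 20) = 2098.80.

2098.80 dollars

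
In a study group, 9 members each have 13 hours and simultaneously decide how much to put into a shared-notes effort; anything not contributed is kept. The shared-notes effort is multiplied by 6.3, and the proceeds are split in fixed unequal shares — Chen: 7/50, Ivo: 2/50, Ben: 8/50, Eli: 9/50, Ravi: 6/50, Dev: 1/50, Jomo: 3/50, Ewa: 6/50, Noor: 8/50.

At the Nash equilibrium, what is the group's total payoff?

A player with share s gets back 6.3·s per unit contributed, so full contribution is dominant for anyone with s > 1/6.3 = 0.1587 and zero contribution is dominant for anyone below.
Ben, Eli and Noor are above the threshold, contributing 13 each; the remaining 6 contribute 0. Total contributed: 39.
The shared-notes effort pays out 6.3 × 39 = 245.70 in total (split across the unequal shares, but the aggregate is all that matters for the group sum).
The 6 free-riders keep 13 each, adding 78. Group total = 78 + 245.70 = 323.70.

323.70 hours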